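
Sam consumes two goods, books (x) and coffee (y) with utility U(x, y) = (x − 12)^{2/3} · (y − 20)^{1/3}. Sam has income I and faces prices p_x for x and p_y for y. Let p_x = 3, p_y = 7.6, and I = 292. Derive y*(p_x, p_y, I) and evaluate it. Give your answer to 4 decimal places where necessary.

MRS = 2·(y−20)/(x−12). Tangency with p_x/p_y gives y−20 = (1/2)·(p_x/p_y)·(x−12).
Substituting into the budget: x* = 12 + 2/3·(I − 12·p_x − 20·p_y)/p_x, and y* = 20 + 1/3·(…)/p_y.
Discretionary income = 292 − 12·3 − 20·7.6 = 104; y* = 20 + 1/3·104/7.6 = 24.5614.

y* = 24.5614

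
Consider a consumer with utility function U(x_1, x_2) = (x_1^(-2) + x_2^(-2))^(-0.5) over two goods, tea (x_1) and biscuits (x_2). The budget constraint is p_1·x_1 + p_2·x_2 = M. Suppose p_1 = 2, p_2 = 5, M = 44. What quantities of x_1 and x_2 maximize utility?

x_1* = 7.741, x_2* = 5.7036

MU_x_1 ∝ x_1^(-3), MU_x_2 ∝ x_2^(-3), so MRS = (x_2/x_1)^(3) = p_1/p_2.
Hence x_2/x_1 = (p_1/p_2)^(1/(3)), i.e. raised to the 1/3 power.
With the ratio pinned down, the budget gives x_1* = M/(p_1 + p_2·(x_2/x_1)) and x_2* = (x_2/x_1)·x_1*.
Numerically x_2/x_1 = 0.736806, so x_1* = 44/(2 + 5·0.736806) = 7.741 and x_2* = 0.736806·7.741 = 5.7036.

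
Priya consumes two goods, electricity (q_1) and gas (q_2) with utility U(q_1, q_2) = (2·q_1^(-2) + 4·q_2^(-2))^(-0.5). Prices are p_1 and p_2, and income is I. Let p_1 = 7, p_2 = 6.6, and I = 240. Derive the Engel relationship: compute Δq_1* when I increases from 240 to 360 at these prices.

Δq_1* = 7.7518

From the CES first-order condition, (1/2)·(q_2/q_1)^(3) = p_1/p_2.
Solve for the ratio: q_2/q_1 = [2·p_1/p_2]^(1/3).
With the ratio pinned down, the budget gives q_1* = I/(p_1 + p_2·(q_2/q_1)) and q_2* = (q_2/q_1)·q_1*.
Numerically q_2/q_1 = 1.284876, so q_1* = 240/(7 + 6.6·1.284876) = 15.5037.
At I' = 360: q_1* = 23.2555. Change: 23.2555 − 15.5037 = 7.7518.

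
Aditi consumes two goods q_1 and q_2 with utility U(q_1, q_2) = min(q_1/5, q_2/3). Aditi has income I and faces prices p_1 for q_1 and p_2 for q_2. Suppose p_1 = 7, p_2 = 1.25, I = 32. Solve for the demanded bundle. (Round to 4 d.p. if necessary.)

q_1* = 4.129, q_2* = 2.4774

With perfect complements, no substitution: consume in ratio q_1:q_2 = 5:3.
Budget: p_1·q_1 + p_2·(3/5)·q_1 = I, so (5·p_1 + 3·p_2)·q_1 = 5·I.
Demand: q_1*(p_1,p_2,I) = 5·I/(5·p_1 + 3·p_2), q_2* = 3·I/(5·p_1 + 3·p_2).
Here 5·7 + 3·1.25 = 38.75, giving q_1* = 4.129 and q_2* = 2.4774.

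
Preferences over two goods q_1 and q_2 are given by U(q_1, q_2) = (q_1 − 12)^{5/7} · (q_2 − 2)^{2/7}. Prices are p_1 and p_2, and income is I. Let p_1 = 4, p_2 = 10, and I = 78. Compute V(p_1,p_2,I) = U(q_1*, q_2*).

V = 1.0578

MRS = (5/2)·(q_2−2)/(q_1−12). Tangency with p_1/p_2 gives q_2−2 = (2/5)·(p_1/p_2)·(q_1−12).
Substituting into the budget: q_1* = 12 + 5/7·(I − 12·p_1 − 2·p_2)/p_1, and q_2* = 2 + 2/7·(…)/p_2.
Discretionary income = 78 − 12·4 − 2·10 = 10; q_1* = 12 + 5/7·10/4 = 13.7857; q_2* = 2 + 2/7·10/10 = 2.2857.
Utility at the optimum: U(13.7857, 2.2857) = 1.0578.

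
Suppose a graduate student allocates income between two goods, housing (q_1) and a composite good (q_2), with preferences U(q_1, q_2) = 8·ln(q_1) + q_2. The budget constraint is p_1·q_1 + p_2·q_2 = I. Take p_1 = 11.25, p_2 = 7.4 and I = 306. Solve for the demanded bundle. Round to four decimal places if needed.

Set MRS = p_1/p_2: (8/q_1)/1 = p_1/p_2.
So q_1*(p_1,p_2) = 8·p_2/p_1, independent of income; and q_2* = (I − 8·p_2)/p_2.
At the given prices: q_1* = 8·7.4/11.25 = 5.2622, and q_2* = 33.3514.

q_1* = 5.2622, q_2* = 33.3514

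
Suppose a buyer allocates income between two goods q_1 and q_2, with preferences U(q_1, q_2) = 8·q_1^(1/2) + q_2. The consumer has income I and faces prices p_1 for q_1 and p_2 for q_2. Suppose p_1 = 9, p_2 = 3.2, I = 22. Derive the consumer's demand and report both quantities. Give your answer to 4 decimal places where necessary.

q_1* = 2.0227, q_2* = 1.1861

Set MRS = p_1/p_2: 4·q_1^(−1/2) = p_1/p_2.
Solve: √q_1 = 4·p_2/p_1, so q_1*(p_1,p_2) = (4·p_2/p_1)², and q_2* = (I − p_1·q_1*)/p_2.
Plugging in: q_1* = (4·3.2/9)² = 2.0227, q_2* = 1.1861.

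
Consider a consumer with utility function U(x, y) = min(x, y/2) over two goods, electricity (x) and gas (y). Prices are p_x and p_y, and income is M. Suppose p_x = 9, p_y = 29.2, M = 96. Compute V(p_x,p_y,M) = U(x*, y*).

Leontief preferences: the optimum is at the kink where x/1 = y/2, i.e. y = 2·x.
Budget: p_x·x + p_y·2·x = M, so (p_x + 2·p_y)·x = M.
Demand: x*(p_x,p_y,M) = M/(p_x + 2·p_y), y* = 2·M/(p_x + 2·p_y).
Here 9 + 2·29.2 = 67.4, giving x* = 1.4243 and y* = 2.8487.
Utility at the optimum: U(1.4243, 2.8487) = 1.4243.

V = 1.4243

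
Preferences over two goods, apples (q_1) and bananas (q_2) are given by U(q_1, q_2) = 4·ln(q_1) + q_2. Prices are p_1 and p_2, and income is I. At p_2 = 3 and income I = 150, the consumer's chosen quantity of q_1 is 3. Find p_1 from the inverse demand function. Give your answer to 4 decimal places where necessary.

p_1 = 4

MU_q_1 = 4/q_1, MU_q_2 = 1. Tangency: 4/q_1 = p_1/p_2.
So q_1*(p_1,p_2) = 4·p_2/p_1, independent of income; and q_2* = (I − 4·p_2)/p_2.
Set q_1* = 3 in the demand function and solve for p_1: p_1 = 4.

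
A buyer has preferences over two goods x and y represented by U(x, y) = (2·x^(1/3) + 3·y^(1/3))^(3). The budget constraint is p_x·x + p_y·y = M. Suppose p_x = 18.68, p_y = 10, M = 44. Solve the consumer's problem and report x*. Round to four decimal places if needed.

x* = 0.6709

MRS = MU_x/MU_y = (2/3)·(y/x)^(2/3). Set equal to p_x/p_y.
Solve for the ratio: y/x = [(3/2)·p_x/p_y]^(1.5).
With the ratio pinned down, the budget gives x* = M/(p_x + p_y·(y/x)) and y* = (y/x)·x*.
Numerically y/x = 4.690317, so x* = 44/(18.68 + 10·4.690317) = 0.6709.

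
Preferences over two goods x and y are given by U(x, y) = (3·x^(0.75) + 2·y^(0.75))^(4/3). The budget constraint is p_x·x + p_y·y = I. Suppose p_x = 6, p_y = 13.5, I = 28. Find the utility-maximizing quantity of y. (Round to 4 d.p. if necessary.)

y* = 0.0354

Substitute y = (y/x)·x into the budget: x* = I/(p_x + p_y·(y/x)).
Numerically y/x = 0.007707, so x* = 28/(6 + 13.5·0.007707) = 4.5871 and y* = 0.007707·4.5871 = 0.0354.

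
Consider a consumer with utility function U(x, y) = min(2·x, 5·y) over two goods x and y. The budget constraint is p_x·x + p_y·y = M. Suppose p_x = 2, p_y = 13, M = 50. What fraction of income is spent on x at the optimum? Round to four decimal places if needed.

share on x = 0.2778

Demand: x*(p_x,p_y,M) = 5·M/(5·p_x + 2·p_y), y* = 2·M/(5·p_x + 2·p_y).
Here 5·2 + 2·13 = 36, giving x* = 6.9444 and y* = 2.7778.
Expenditure on x: 2·6.9444 = 13.8889; share = 0.2778.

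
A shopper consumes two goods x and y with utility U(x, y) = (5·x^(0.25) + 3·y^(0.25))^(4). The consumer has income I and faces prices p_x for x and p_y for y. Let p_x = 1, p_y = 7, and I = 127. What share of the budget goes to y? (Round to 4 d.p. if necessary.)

share on y = 0.2092

MRS = MU_x/MU_y = (5/3)·(y/x)^(0.75). Set equal to p_x/p_y.
Solve for the ratio: y/x = [(3/5)·p_x/p_y]^(4/3).
Substitute y = (y/x)·x into the budget: x* = I/(p_x + p_y·(y/x)).
Numerically y/x = 0.037792, so x* = 127/(1 + 7·0.037792) = 100.4312 and y* = 0.037792·100.4312 = 3.7955.
Expenditure on y: 7·3.7955 = 26.5688; share = 0.2092.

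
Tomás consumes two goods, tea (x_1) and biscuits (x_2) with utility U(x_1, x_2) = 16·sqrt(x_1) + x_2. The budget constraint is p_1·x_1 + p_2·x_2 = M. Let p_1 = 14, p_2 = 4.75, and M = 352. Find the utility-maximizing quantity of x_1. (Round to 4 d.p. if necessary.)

x_1* = 7.3673

Utility is quasi-linear in x_2; the FOC for x_1 is 8/√x_1 = p_1/p_2.
Thus x_1* = (8·p_2/p_1)² — independent of M — with the rest of income spent on x_2.
Plugging in: x_1* = (8·4.75/14)² = 7.3673.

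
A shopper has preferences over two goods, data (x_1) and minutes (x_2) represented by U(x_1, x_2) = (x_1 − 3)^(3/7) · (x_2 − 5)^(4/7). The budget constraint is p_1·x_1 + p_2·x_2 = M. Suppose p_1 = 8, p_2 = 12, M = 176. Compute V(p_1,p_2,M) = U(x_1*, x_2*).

This is Cobb-Douglas in (x_1−3, x_2−5): tangency gives 3/7·p_2·(x_2−5) = 4/7·p_1·(x_1−3).
Substituting into the budget: x_1* = 3 + 3/7·(M − 3·p_1 − 5·p_2)/p_1, and x_2* = 5 + 4/7·(…)/p_2.
Discretionary income = 176 − 3·8 − 5·12 = 92; x_1* = 3 + 3/7·92/8 = 7.9286; x_2* = 5 + 4/7·92/12 = 9.381.
Utility at the optimum: U(7.9286, 9.381) = 4.6078.

V = 4.6078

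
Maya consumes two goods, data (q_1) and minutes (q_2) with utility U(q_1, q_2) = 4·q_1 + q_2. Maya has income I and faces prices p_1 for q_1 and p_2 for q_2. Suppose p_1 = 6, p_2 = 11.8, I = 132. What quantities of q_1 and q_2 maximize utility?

q_1* = 22, q_2* = 0

Linear utility — the consumer picks whichever good has higher MU/price: 4/6 = 0.6667 vs 1/11.8 = 0.0847.
q_1 gives more utility per dollar, so spend all income on q_1: q_1* = I/p_1, q_2* = 0.
Numerically: q_1* = 22, q_2* = 0.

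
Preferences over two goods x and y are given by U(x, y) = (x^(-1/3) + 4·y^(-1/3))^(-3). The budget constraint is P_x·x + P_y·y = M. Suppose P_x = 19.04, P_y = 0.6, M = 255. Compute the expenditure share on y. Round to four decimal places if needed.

MU_x ∝ x^(-4/3), MU_y ∝ 4·y^(-4/3), so MRS = (1/4)·(y/x)^(4/3) = P_x/P_y.
Hence y/x = (4·P_x/P_y)^(1/(4/3)), i.e. raised to the 0.75 power.
Substitute y = (y/x)·x into the budget: x* = M/(P_x + P_y·(y/x)).
Numerically y/x = 37.816538, so x* = 255/(19.04 + 0.6·37.816538) = 6.1107 and y* = 37.816538·6.1107 = 231.0864.
Expenditure on y: 0.6·231.0864 = 138.6518; share = 0.5437.

share on y = 0.5437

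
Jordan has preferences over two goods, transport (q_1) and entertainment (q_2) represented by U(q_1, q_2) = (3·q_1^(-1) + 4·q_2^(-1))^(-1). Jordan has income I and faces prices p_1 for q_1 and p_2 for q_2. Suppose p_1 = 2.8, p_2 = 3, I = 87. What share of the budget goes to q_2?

MU_q_1 ∝ 3·q_1^(-2), MU_q_2 ∝ 4·q_2^(-2), so MRS = (3/4)·(q_2/q_1)^(2) = p_1/p_2.
Hence q_2/q_1 = ((4/3)·p_1/p_2)^(1/(2)), i.e. raised to the 0.5 power.
With the ratio pinned down, the budget gives q_1* = I/(p_1 + p_2·(q_2/q_1)) and q_2* = (q_2/q_1)·q_1*.
Numerically q_2/q_1 = 1.115547, so q_1* = 87/(2.8 + 3·1.115547) = 14.1541 and q_2* = 1.115547·14.1541 = 15.7895.
Expenditure on q_2: 3·15.7895 = 47.3686; share = 0.5445.

share on q_2 = 0.5445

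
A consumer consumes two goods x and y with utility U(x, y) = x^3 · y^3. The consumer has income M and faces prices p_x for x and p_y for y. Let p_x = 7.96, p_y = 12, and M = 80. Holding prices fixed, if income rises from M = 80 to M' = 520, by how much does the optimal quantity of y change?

The MRS is y/x. Set MRS = p_x/p_y.
So 3·p_y·y = 3·p_x·x; combined with the budget, a share 0.5 of income goes to x.
Demand: x*(p_x,p_y,M) = 0.5·M/p_x and y* = 0.5·M/p_y.
At p_x=7.96, p_y=12, M=80: y* = 0.5·80/12 = 3.3333.
At M' = 520: y* = 21.6667. Change: 21.6667 − 3.3333 = 18.3333.

Δy* = 18.3333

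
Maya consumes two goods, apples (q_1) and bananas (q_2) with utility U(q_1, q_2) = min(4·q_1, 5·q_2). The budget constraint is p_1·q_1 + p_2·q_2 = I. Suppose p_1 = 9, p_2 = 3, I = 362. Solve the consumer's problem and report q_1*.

With perfect complements, no substitution: consume in ratio q_1:q_2 = 5:4.
Budget: p_1·q_1 + p_2·(4/5)·q_1 = I, so (5·p_1 + 4·p_2)·q_1 = 5·I.
Demand: q_1*(p_1,p_2,I) = 5·I/(5·p_1 + 4·p_2), q_2* = 4·I/(5·p_1 + 4·p_2).
Here 5·9 + 4·3 = 57, giving q_1* = 31.7544.

q_1* = 31.7544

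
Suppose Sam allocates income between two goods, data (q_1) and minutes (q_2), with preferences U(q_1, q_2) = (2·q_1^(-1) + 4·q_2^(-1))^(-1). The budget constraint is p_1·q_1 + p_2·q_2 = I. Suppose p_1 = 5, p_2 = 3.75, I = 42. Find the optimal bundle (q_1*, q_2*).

q_1* = 3.7757, q_2* = 6.1657

MU_q_1 ∝ 2·q_1^(-2), MU_q_2 ∝ 4·q_2^(-2), so MRS = (1/2)·(q_2/q_1)^(2) = p_1/p_2.
Solve for the ratio: q_2/q_1 = [2·p_1/p_2]^(0.5).
With the ratio pinned down, the budget gives q_1* = I/(p_1 + p_2·(q_2/q_1)) and q_2* = (q_2/q_1)·q_1*.
Numerically q_2/q_1 = 1.632993, so q_1* = 42/(5 + 3.75·1.632993) = 3.7757 and q_2* = 1.632993·3.7757 = 6.1657.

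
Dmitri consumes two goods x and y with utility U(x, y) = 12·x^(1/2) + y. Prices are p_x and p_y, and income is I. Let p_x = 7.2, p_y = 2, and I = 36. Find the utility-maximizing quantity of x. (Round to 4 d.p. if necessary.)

x* = 2.7778

Utility is quasi-linear in y; the FOC for x is 6/√x = p_x/p_y.
Solve: √x = 6·p_y/p_x, so x*(p_x,p_y) = (6·p_y/p_x)², and y* = (I − p_x·x*)/p_y.
Plugging in: x* = (6·2/7.2)² = 2.7778.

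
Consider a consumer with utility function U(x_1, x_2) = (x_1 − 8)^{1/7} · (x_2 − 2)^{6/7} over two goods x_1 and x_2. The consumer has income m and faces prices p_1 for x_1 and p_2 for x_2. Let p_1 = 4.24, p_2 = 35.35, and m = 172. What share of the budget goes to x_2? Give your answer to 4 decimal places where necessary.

This is Cobb-Douglas in (x_1−8, x_2−2): tangency gives 1/7·p_2·(x_2−2) = 6/7·p_1·(x_1−8).
Substituting into the budget: x_1* = 8 + 1/7·(m − 8·p_1 − 2·p_2)/p_1, and x_2* = 2 + 6/7·(…)/p_2.
Discretionary income = 172 − 8·4.24 − 2·35.35 = 67.38; x_1* = 8 + 1/7·67.38/4.24 = 10.2702; x_2* = 2 + 6/7·67.38/35.35 = 3.6338.
Expenditure on x_2: 35.35·3.6338 = 128.4543; share = 0.7468.

share on x_2 = 0.7468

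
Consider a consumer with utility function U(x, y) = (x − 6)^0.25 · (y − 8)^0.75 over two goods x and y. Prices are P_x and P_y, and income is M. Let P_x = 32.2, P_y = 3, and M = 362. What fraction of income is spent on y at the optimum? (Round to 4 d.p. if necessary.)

This is Cobb-Douglas in (x−6, y−8): tangency gives 0.25·P_y·(y−8) = 0.75·P_x·(x−6).
Substituting into the budget: x* = 6 + 0.25·(M − 6·P_x − 8·P_y)/P_x, and y* = 8 + 0.75·(…)/P_y.
Discretionary income = 362 − 6·32.2 − 8·3 = 144.8; x* = 6 + 0.25·144.8/32.2 = 7.1242; y* = 8 + 0.75·144.8/3 = 44.2.
Expenditure on y: 3·44.2 = 132.6; share = 0.3663.

share on y = 0.3663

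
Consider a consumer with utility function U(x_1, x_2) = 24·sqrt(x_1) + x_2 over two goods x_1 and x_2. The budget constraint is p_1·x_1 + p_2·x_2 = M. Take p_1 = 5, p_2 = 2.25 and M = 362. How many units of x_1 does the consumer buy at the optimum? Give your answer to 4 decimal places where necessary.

x_1* = 29.16

MU_x_1 = 12/√x_1, MU_x_2 = 1. Tangency: 12/√x_1 = p_1/p_2.
Solve: √x_1 = 12·p_2/p_1, so x_1*(p_1,p_2) = (12·p_2/p_1)², and x_2* = (M − p_1·x_1*)/p_2.
Plugging in: x_1* = (12·2.25/5)² = 29.16.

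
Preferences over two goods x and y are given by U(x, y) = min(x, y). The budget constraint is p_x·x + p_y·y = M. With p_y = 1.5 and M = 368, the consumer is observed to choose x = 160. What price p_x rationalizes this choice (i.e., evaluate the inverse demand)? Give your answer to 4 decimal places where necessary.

p_x = 0.8

With perfect complements, no substitution: consume in ratio x:y = 1:1.
Budget: p_x·x + p_y·x = M, so (p_x + p_y)·x = M.
Demand: x*(p_x,p_y,M) = M/(p_x + p_y), y* = M/(p_x + p_y).
Set x* = 160 in the demand function and solve for p_x: p_x = 0.8.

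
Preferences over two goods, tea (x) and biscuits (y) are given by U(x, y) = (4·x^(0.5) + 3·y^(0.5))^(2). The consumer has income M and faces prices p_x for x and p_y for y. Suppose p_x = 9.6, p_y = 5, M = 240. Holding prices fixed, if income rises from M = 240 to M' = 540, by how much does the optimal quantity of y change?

MU_x ∝ 4·x^(-0.5), MU_y ∝ 3·y^(-0.5), so MRS = (4/3)·(y/x)^(0.5) = p_x/p_y.
Solve for the ratio: y/x = [(3/4)·p_x/p_y]^(2).
Substitute y = (y/x)·x into the budget: x* = M/(p_x + p_y·(y/x)).
Numerically y/x = 2.0736, so x* = 240/(9.6 + 5·2.0736) = 12.0192 and y* = 2.0736·12.0192 = 24.9231.
At M' = 540: y* = 56.0769. Change: 56.0769 − 24.9231 = 31.1538.

Δy* = 31.1538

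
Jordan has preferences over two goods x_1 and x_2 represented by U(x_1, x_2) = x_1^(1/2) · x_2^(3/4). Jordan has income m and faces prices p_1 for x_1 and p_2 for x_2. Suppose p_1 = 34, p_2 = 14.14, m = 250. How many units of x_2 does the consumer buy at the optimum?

x_2* = 10.6082

The MRS is (2/3)·x_2/x_1. Set MRS = p_1/p_2.
Rearranging, p_2·x_2 = (3/2)·p_1·x_1. Substituting into the budget gives p_1·x_1·(1 + (3/2)) = m.
Demand: x_1*(p_1,p_2,m) = 0.4·m/p_1 and x_2* = 0.6·m/p_2.
At p_1=34, p_2=14.14, m=250: x_2* = 0.6·250/14.14 = 10.6082.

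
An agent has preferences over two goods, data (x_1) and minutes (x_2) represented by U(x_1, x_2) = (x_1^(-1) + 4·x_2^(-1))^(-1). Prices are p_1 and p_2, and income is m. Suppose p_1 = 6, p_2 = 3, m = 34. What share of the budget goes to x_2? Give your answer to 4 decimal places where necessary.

MU_x_1 ∝ x_1^(-2), MU_x_2 ∝ 4·x_2^(-2), so MRS = (1/4)·(x_2/x_1)^(2) = p_1/p_2.
Hence x_2/x_1 = (4·p_1/p_2)^(1/(2)), i.e. raised to the 0.5 power.
Substitute x_2 = (x_2/x_1)·x_1 into the budget: x_1* = m/(p_1 + p_2·(x_2/x_1)).
Numerically x_2/x_1 = 2.828427, so x_1* = 34/(6 + 3·2.828427) = 2.3472 and x_2* = 2.828427·2.3472 = 6.6389.
Expenditure on x_2: 3·6.6389 = 19.9167; share = 0.5858.

share on x_2 = 0.5858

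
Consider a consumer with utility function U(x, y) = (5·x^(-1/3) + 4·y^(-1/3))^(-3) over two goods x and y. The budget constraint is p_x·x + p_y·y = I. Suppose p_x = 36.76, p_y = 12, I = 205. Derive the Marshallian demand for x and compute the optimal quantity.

MU_x ∝ 5·x^(-4/3), MU_y ∝ 4·y^(-4/3), so MRS = (5/4)·(y/x)^(4/3) = p_x/p_y.
Solve for the ratio: y/x = [(4/5)·p_x/p_y]^(0.75).
Substitute y = (y/x)·x into the budget: x* = I/(p_x + p_y·(y/x)).
Numerically y/x = 1.958679, so x* = 205/(36.76 + 12·1.958679) = 3.4017.

x* = 3.4017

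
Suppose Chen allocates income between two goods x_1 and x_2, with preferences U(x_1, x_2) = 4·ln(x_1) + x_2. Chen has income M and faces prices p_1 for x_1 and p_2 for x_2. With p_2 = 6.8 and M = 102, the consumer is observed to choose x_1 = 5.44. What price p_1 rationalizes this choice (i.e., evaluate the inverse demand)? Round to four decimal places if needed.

MU_x_1 = 4/x_1, MU_x_2 = 1. Tangency: 4/x_1 = p_1/p_2.
So x_1*(p_1,p_2) = 4·p_2/p_1, independent of income; and x_2* = (M − 4·p_2)/p_2.
Set x_1* = 5.44 in the demand function and solve for p_1: p_1 = 5.

p_1 = 5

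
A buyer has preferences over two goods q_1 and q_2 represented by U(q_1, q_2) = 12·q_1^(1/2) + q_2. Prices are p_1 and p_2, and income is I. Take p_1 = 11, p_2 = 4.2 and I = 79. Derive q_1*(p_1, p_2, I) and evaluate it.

MU_q_1 = 6/√q_1, MU_q_2 = 1. Tangency: 6/√q_1 = p_1/p_2.
Solve: √q_1 = 6·p_2/p_1, so q_1*(p_1,p_2) = (6·p_2/p_1)², and q_2* = (I − p_1·q_1*)/p_2.
Plugging in: q_1* = (6·4.2/11)² = 5.2483.

q_1* = 5.2483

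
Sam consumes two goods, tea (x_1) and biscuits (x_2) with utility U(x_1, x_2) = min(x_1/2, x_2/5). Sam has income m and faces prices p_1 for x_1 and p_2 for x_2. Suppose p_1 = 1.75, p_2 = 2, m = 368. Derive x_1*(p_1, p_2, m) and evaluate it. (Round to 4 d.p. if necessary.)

With perfect complements, no substitution: consume in ratio x_1:x_2 = 2:5.
Budget: p_1·x_1 + p_2·(5/2)·x_1 = m, so (2·p_1 + 5·p_2)·x_1 = 2·m.
Demand: x_1*(p_1,p_2,m) = 2·m/(2·p_1 + 5·p_2), x_2* = 5·m/(2·p_1 + 5·p_2).
Here 2·1.75 + 5·2 = 13.5, giving x_1* = 54.5185.

x_1* = 54.5185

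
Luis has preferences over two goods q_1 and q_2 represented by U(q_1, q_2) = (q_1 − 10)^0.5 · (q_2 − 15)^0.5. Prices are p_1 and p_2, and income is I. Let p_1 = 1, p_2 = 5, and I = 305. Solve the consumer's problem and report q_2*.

Let q_1' = q_1−10, q_2' = q_2−15. MRS = q_2'/q_1' = p_1/p_2.
After buying the subsistence bundle (10, 15), a share 0.5 of the remaining income goes to q_1: q_1* = 10 + 0.5·(I − 10p_1 − 15p_2)/p_1.
Discretionary income = 305 − 10·1 − 15·5 = 220; q_2* = 15 + 0.5·220/5 = 37.

q_2* = 37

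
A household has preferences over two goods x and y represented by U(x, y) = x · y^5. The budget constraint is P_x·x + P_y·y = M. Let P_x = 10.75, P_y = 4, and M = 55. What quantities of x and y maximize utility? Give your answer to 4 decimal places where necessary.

x* = 0.8527, y* = 11.4583

MU_x/MU_y = (y)/(5·x); tangency sets this equal to P_x/P_y.
Rearranging, P_y·y = 5·P_x·x. Substituting into the budget gives P_x·x·(1 + 5) = M.
Demand: x*(P_x,P_y,M) = 1/6·M/P_x and y* = 5/6·M/P_y.
At P_x=10.75, P_y=4, M=55: x* = 1/6·55/10.75 = 0.8527, y* = 11.4583.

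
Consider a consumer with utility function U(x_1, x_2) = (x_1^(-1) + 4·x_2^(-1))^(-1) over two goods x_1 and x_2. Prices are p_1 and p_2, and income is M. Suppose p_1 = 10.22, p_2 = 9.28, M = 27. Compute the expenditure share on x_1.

share on x_1 = 0.3441

With the ratio pinned down, the budget gives x_1* = M/(p_1 + p_2·(x_2/x_1)) and x_2* = (x_2/x_1)·x_1*.
Numerically x_2/x_1 = 2.09885, so x_1* = 27/(10.22 + 9.28·2.09885) = 0.9092 and x_2* = 2.09885·0.9092 = 1.9082.
Expenditure on x_1: 10.22·0.9092 = 9.2917; share = 0.3441.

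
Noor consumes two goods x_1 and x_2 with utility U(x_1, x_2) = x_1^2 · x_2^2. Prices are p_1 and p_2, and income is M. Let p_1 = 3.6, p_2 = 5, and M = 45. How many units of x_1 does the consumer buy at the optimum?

Tangency: MRS = x_2/x_1 = p_1/p_2.
So 2·p_2·x_2 = 2·p_1·x_1; combined with the budget, a share 0.5 of income goes to x_1.
Demand: x_1*(p_1,p_2,M) = 0.5·M/p_1 and x_2* = 0.5·M/p_2.
At p_1=3.6, p_2=5, M=45: x_1* = 0.5·45/3.6 = 6.25.

x_1* = 6.25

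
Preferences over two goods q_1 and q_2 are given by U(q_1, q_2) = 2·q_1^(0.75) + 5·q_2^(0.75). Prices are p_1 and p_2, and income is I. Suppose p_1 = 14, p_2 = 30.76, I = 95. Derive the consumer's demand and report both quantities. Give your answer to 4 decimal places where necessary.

Numerically q_2/q_1 = 1.676204, so q_1* = 95/(14 + 30.76·1.676204) = 1.4491 and q_2* = 1.676204·1.4491 = 2.4289.

q_1* = 1.4491, q_2* = 2.4289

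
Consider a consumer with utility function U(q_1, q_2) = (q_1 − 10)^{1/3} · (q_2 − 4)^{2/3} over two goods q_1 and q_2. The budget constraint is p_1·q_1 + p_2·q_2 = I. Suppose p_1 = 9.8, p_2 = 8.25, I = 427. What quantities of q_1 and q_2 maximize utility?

Let q_1' = q_1−10, q_2' = q_2−4. MRS = (1/2)·q_2'/q_1' = p_1/p_2.
After buying the subsistence bundle (10, 4), a share 1/3 of the remaining income goes to q_1: q_1* = 10 + 1/3·(I − 10p_1 − 4p_2)/p_1.
Discretionary income = 427 − 10·9.8 − 4·8.25 = 296; q_1* = 10 + 1/3·296/9.8 = 20.068; q_2* = 4 + 2/3·296/8.25 = 27.9192.

q_1* = 20.068, q_2* = 27.9192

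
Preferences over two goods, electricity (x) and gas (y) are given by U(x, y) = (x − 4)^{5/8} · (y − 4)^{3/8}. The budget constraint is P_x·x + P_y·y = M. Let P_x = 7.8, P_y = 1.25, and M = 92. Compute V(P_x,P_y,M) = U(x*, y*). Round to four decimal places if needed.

V = 7.3353

Discretionary income = 92 − 4·7.8 − 4·1.25 = 55.8; x* = 4 + 0.625·55.8/7.8 = 8.4712; y* = 4 + 0.375·55.8/1.25 = 20.74.
Utility at the optimum: U(8.4712, 20.74) = 7.3353.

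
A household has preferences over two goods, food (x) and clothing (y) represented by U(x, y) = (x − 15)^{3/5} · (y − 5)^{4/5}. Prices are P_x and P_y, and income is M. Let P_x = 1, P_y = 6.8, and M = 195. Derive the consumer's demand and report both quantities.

This is Cobb-Douglas in (x−15, y−5): tangency gives 0.6·P_y·(y−5) = 0.8·P_x·(x−15).
After buying the subsistence bundle (15, 5), a share 3/7 of the remaining income goes to x: x* = 15 + 3/7·(M − 15P_x − 5P_y)/P_x.
Discretionary income = 195 − 15·1 − 5·6.8 = 146; x* = 15 + 3/7·146/1 = 77.5714; y* = 5 + 4/7·146/6.8 = 17.2689.

x* = 77.5714, y* = 17.2689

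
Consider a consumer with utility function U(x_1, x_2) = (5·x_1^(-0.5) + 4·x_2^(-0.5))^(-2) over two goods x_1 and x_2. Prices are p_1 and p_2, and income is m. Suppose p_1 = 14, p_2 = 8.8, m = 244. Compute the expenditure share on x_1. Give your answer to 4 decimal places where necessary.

MU_x_1 ∝ 5·x_1^(-1.5), MU_x_2 ∝ 4·x_2^(-1.5), so MRS = (5/4)·(x_2/x_1)^(1.5) = p_1/p_2.
Solve for the ratio: x_2/x_1 = [(4/5)·p_1/p_2]^(2/3).
With the ratio pinned down, the budget gives x_1* = m/(p_1 + p_2·(x_2/x_1)) and x_2* = (x_2/x_1)·x_1*.
Numerically x_2/x_1 = 1.17442, so x_1* = 244/(14 + 8.8·1.17442) = 10.0268 and x_2* = 1.17442·10.0268 = 11.7756.
Expenditure on x_1: 14·10.0268 = 140.3745; share = 0.5753.

share on x_1 = 0.5753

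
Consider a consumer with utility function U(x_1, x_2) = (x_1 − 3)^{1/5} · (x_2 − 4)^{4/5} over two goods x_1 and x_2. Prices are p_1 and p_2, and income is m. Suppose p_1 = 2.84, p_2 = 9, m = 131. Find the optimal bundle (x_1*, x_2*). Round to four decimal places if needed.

Discretionary income = 131 − 3·2.84 − 4·9 = 86.48; x_1* = 3 + 0.2·86.48/2.84 = 9.0901; x_2* = 4 + 0.8·86.48/9 = 11.6871.

x_1* = 9.0901, x_2* = 11.6871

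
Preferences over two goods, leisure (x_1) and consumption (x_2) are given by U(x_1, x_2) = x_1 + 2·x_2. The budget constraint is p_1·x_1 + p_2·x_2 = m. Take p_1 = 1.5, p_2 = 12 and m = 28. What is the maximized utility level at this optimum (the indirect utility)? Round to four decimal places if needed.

V = 18.6667

Numerically: x_1* = 18.6667, x_2* = 0.
Utility at the optimum: U(18.6667, 0) = 18.6667.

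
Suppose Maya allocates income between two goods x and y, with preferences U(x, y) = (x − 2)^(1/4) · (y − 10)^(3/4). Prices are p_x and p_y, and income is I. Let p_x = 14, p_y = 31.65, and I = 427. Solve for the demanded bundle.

x* = 3.4732, y* = 11.955

This is Cobb-Douglas in (x−2, y−10): tangency gives 0.25·p_y·(y−10) = 0.75·p_x·(x−2).
Substituting into the budget: x* = 2 + 0.25·(I − 2·p_x − 10·p_y)/p_x, and y* = 10 + 0.75·(…)/p_y.
Discretionary income = 427 − 2·14 − 10·31.65 = 82.5; x* = 2 + 0.25·82.5/14 = 3.4732; y* = 10 + 0.75·82.5/31.65 = 11.955.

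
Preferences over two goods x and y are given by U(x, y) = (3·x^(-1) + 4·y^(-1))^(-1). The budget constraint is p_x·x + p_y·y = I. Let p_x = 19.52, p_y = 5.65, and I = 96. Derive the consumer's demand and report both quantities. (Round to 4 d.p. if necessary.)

x* = 3.0335, y* = 6.5108

MRS = MU_x/MU_y = (3/4)·(y/x)^(2). Set equal to p_x/p_y.
Solve for the ratio: y/x = [(4/3)·p_x/p_y]^(0.5).
Substitute y = (y/x)·x into the budget: x* = I/(p_x + p_y·(y/x)).
Numerically y/x = 2.146273, so x* = 96/(19.52 + 5.65·2.146273) = 3.0335 and y* = 2.146273·3.0335 = 6.5108.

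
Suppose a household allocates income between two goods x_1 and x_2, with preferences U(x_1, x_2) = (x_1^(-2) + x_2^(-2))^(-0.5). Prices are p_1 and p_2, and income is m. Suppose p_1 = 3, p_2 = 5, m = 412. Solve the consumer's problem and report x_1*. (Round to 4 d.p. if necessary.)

MRS = MU_x_1/MU_x_2 = (x_2/x_1)^(3). Set equal to p_1/p_2.
Hence x_2/x_1 = (p_1/p_2)^(1/(3)), i.e. raised to the 1/3 power.
Substitute x_2 = (x_2/x_1)·x_1 into the budget: x_1* = m/(p_1 + p_2·(x_2/x_1)).
Numerically x_2/x_1 = 0.843433, so x_1* = 412/(3 + 5·0.843433) = 57.0861.

x_1* = 57.0861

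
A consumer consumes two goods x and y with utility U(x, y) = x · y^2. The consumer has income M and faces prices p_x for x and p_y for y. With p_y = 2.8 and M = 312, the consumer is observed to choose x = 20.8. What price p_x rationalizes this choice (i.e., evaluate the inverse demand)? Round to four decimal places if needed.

p_x = 5

Tangency: MRS = (1/2)·y/x = p_x/p_y.
Rearranging, p_y·y = 2·p_x·x. Substituting into the budget gives p_x·x·(1 + 2) = M.
Demand: x*(p_x,p_y,M) = 1/3·M/p_x and y* = 2/3·M/p_y.
Set x* = 20.8 in the demand function and solve for p_x: p_x = 5.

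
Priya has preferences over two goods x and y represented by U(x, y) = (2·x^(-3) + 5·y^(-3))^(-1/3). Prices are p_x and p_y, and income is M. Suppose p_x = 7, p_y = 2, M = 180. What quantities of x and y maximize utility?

x* = 17.2417, y* = 29.654

MRS = MU_x/MU_y = (2/5)·(y/x)^(4). Set equal to p_x/p_y.
Hence y/x = ((5/2)·p_x/p_y)^(1/(4)), i.e. raised to the 0.25 power.
With the ratio pinned down, the budget gives x* = M/(p_x + p_y·(y/x)) and y* = (y/x)·x*.
Numerically y/x = 1.719895, so x* = 180/(7 + 2·1.719895) = 17.2417 and y* = 1.719895·17.2417 = 29.654.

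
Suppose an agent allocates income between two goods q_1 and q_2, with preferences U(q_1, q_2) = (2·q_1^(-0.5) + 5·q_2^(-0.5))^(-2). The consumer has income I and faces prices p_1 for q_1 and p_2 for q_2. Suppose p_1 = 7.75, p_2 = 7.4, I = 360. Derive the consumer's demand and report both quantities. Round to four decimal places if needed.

q_1* = 16.5082, q_2* = 31.3597

From the CES first-order condition, (2/5)·(q_2/q_1)^(1.5) = p_1/p_2.
Hence q_2/q_1 = ((5/2)·p_1/p_2)^(1/(1.5)), i.e. raised to the 2/3 power.
Substitute q_2 = (q_2/q_1)·q_1 into the budget: q_1* = I/(p_1 + p_2·(q_2/q_1)).
Numerically q_2/q_1 = 1.899649, so q_1* = 360/(7.75 + 7.4·1.899649) = 16.5082 and q_2* = 1.899649·16.5082 = 31.3597.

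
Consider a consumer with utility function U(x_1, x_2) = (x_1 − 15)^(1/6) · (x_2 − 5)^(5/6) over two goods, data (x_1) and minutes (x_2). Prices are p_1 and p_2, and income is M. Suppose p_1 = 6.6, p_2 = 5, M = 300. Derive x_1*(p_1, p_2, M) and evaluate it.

MRS = (1/5)·(x_2−5)/(x_1−15). Tangency with p_1/p_2 gives x_2−5 = 5·(p_1/p_2)·(x_1−15).
After buying the subsistence bundle (15, 5), a share 1/6 of the remaining income goes to x_1: x_1* = 15 + 1/6·(M − 15p_1 − 5p_2)/p_1.
Discretionary income = 300 − 15·6.6 − 5·5 = 176; x_1* = 15 + 1/6·176/6.6 = 19.4444.

x_1* = 19.4444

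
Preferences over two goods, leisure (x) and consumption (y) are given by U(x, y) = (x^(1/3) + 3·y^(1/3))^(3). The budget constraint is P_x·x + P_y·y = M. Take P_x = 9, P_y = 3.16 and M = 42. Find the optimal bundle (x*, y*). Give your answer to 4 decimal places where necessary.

MU_x ∝ x^(-2/3), MU_y ∝ 3·y^(-2/3), so MRS = (1/3)·(y/x)^(2/3) = P_x/P_y.
Hence y/x = (3·P_x/P_y)^(1/(2/3)), i.e. raised to the 1.5 power.
With the ratio pinned down, the budget gives x* = M/(P_x + P_y·(y/x)) and y* = (y/x)·x*.
Numerically y/x = 24.975548, so x* = 42/(9 + 3.16·24.975548) = 0.4777 and y* = 24.975548·0.4777 = 11.9306.

x* = 0.4777, y* = 11.9306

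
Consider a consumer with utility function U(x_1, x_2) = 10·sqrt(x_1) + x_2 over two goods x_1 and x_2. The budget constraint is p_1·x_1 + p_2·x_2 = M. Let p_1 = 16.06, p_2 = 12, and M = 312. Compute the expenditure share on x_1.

Utility is quasi-linear in x_2; the FOC for x_1 is 5/√x_1 = p_1/p_2.
Thus x_1* = (5·p_2/p_1)² — independent of M — with the rest of income spent on x_2.
Plugging in: x_1* = (5·12/16.06)² = 13.9576, x_2* = 7.32.
Expenditure on x_1: 16.06·13.9576 = 224.1594; share = 0.7185.

share on x_1 = 0.7185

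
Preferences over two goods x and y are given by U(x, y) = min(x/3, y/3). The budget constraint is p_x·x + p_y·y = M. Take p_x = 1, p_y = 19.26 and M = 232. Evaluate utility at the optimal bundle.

V = 3.817

With perfect complements, no substitution: consume in ratio x:y = 3:3.
Budget: p_x·x + p_y·x = M, so (3·p_x + 3·p_y)·x = 3·M.
Demand: x*(p_x,p_y,M) = 3·M/(3·p_x + 3·p_y), y* = 3·M/(3·p_x + 3·p_y).
Here 3·1 + 3·19.26 = 60.78, giving x* = 11.4511 and y* = 11.4511.
Utility at the optimum: U(11.4511, 11.4511) = 3.817.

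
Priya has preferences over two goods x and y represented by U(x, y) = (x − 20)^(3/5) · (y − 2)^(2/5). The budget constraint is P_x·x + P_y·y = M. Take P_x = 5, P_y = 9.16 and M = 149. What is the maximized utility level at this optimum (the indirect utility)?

V = 2.4571

MRS = (3/2)·(y−2)/(x−20). Tangency with P_x/P_y gives y−2 = (2/3)·(P_x/P_y)·(x−20).
After buying the subsistence bundle (20, 2), a share 0.6 of the remaining income goes to x: x* = 20 + 0.6·(M − 20P_x − 2P_y)/P_x.
Discretionary income = 149 − 20·5 − 2·9.16 = 30.68; x* = 20 + 0.6·30.68/5 = 23.6816; y* = 2 + 0.4·30.68/9.16 = 3.3397.
Utility at the optimum: U(23.6816, 3.3397) = 2.4571.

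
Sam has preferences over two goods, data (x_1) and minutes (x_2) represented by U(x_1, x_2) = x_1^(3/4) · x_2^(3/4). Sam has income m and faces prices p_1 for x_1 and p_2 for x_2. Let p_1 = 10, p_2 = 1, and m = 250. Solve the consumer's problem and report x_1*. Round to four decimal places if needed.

x_1* = 12.5

MU_x_1/MU_x_2 = (0.75·x_2)/(0.75·x_1); tangency sets this equal to p_1/p_2.
Rearranging, p_2·x_2 = p_1·x_1. Substituting into the budget gives p_1·x_1·(1 + 1) = m.
Demand: x_1*(p_1,p_2,m) = 0.5·m/p_1 and x_2* = 0.5·m/p_2.
At p_1=10, p_2=1, m=250: x_1* = 0.5·250/10 = 12.5.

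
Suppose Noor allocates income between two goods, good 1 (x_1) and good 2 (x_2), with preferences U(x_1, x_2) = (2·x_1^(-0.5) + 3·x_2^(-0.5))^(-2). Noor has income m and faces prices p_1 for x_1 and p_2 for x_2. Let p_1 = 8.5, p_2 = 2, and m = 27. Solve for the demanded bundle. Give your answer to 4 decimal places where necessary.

x_1* = 1.756, x_2* = 6.0372

MRS = MU_x_1/MU_x_2 = (2/3)·(x_2/x_1)^(1.5). Set equal to p_1/p_2.
Solve for the ratio: x_2/x_1 = [(3/2)·p_1/p_2]^(2/3).
Substitute x_2 = (x_2/x_1)·x_1 into the budget: x_1* = m/(p_1 + p_2·(x_2/x_1)).
Numerically x_2/x_1 = 3.438113, so x_1* = 27/(8.5 + 2·3.438113) = 1.756 and x_2* = 3.438113·1.756 = 6.0372.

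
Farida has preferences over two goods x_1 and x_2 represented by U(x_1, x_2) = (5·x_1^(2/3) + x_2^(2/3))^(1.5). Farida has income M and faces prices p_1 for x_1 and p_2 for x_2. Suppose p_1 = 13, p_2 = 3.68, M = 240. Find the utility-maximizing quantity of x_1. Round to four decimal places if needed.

From the CES first-order condition, 5·(x_2/x_1)^(1/3) = p_1/p_2.
Hence x_2/x_1 = ((1/5)·p_1/p_2)^(1/(1/3)), i.e. raised to the 3 power.
Substitute x_2 = (x_2/x_1)·x_1 into the budget: x_1* = M/(p_1 + p_2·(x_2/x_1)).
Numerically x_2/x_1 = 0.352677, so x_1* = 240/(13 + 3.68·0.352677) = 16.7857.

x_1* = 16.7857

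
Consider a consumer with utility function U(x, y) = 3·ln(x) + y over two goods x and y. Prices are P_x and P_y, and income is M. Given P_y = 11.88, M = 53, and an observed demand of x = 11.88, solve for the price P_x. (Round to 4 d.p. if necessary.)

MU_x = 3/x, MU_y = 1. Tangency: 3/x = P_x/P_y.
So x*(P_x,P_y) = 3·P_y/P_x, independent of income; and y* = (M − 3·P_y)/P_y.
Set x* = 11.88 in the demand function and solve for P_x: P_x = 3.

P_x = 3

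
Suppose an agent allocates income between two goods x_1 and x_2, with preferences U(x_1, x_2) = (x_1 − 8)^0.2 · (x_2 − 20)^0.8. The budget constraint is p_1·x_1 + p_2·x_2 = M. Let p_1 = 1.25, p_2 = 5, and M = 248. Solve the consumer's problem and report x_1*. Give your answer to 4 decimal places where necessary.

Let x_1' = x_1−8, x_2' = x_2−20. MRS = (1/4)·x_2'/x_1' = p_1/p_2.
After buying the subsistence bundle (8, 20), a share 0.2 of the remaining income goes to x_1: x_1* = 8 + 0.2·(M − 8p_1 − 20p_2)/p_1.
Discretionary income = 248 − 8·1.25 − 20·5 = 138; x_1* = 8 + 0.2·138/1.25 = 30.08.

x_1* = 30.08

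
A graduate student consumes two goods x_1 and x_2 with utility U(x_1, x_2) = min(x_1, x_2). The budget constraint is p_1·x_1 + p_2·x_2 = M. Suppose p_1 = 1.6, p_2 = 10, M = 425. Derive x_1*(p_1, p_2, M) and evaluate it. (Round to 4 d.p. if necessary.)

x_1* = 36.6379

Leontief preferences: the optimum is at the kink where x_1/1 = x_2/1, i.e. x_2 = x_1.
Budget: p_1·x_1 + p_2·x_1 = M, so (p_1 + p_2)·x_1 = M.
Demand: x_1*(p_1,p_2,M) = M/(p_1 + p_2), x_2* = M/(p_1 + p_2).
Here 1.6 + 10 = 11.6, giving x_1* = 36.6379.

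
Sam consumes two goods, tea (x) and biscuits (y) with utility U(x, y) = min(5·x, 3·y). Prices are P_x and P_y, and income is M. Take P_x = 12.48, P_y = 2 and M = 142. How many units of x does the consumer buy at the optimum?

With perfect complements, no substitution: consume in ratio x:y = 3:5.
Budget: P_x·x + P_y·(5/3)·x = M, so (3·P_x + 5·P_y)·x = 3·M.
Demand: x*(P_x,P_y,M) = 3·M/(3·P_x + 5·P_y), y* = 5·M/(3·P_x + 5·P_y).
Here 3·12.48 + 5·2 = 47.44, giving x* = 8.9798.

x* = 8.9798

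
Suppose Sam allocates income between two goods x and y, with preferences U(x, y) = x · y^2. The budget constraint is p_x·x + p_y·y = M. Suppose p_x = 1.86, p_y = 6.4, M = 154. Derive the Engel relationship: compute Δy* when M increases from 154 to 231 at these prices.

Δy* = 8.0208

MU_x/MU_y = (y)/(2·x); tangency sets this equal to p_x/p_y.
Rearranging, p_y·y = 2·p_x·x. Substituting into the budget gives p_x·x·(1 + 2) = M.
Demand: x*(p_x,p_y,M) = 1/3·M/p_x and y* = 2/3·M/p_y.
At p_x=1.86, p_y=6.4, M=154: y* = 2/3·154/6.4 = 16.0417.
At M' = 231: y* = 24.0625. Change: 24.0625 − 16.0417 = 8.0208.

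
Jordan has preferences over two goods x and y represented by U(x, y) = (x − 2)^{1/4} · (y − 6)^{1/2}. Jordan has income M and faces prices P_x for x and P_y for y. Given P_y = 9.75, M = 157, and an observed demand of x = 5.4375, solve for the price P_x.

P_x = 8

MRS = (1/2)·(y−6)/(x−2). Tangency with P_x/P_y gives y−6 = 2·(P_x/P_y)·(x−2).
After buying the subsistence bundle (2, 6), a share 1/3 of the remaining income goes to x: x* = 2 + 1/3·(M − 2P_x − 6P_y)/P_x.
Set x* = 5.4375 in the demand function and solve for P_x: P_x = 8.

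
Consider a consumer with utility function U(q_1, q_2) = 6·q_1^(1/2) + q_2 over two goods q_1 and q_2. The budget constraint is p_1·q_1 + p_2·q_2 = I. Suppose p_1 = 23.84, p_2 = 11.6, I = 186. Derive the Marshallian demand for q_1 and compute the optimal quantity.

q_1* = 2.1308

Set MRS = p_1/p_2: 3·q_1^(−1/2) = p_1/p_2.
Solve: √q_1 = 3·p_2/p_1, so q_1*(p_1,p_2) = (3·p_2/p_1)², and q_2* = (I − p_1·q_1*)/p_2.
Plugging in: q_1* = (3·11.6/23.84)² = 2.1308.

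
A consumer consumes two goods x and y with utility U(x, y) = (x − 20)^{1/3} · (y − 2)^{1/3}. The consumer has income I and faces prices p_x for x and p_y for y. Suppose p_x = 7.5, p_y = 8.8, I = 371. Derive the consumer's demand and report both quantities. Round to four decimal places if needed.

x* = 33.56, y* = 13.5568

Let x' = x−20, y' = y−2. MRS = y'/x' = p_x/p_y.
Substituting into the budget: x* = 20 + 0.5·(I − 20·p_x − 2·p_y)/p_x, and y* = 2 + 0.5·(…)/p_y.
Discretionary income = 371 − 20·7.5 − 2·8.8 = 203.4; x* = 20 + 0.5·203.4/7.5 = 33.56; y* = 2 + 0.5·203.4/8.8 = 13.5568.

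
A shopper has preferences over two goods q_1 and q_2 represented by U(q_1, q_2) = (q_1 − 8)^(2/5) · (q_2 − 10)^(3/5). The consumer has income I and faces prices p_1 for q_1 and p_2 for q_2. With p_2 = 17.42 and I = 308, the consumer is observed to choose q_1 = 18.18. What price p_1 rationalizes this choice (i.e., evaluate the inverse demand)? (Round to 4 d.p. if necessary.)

Let q_1' = q_1−8, q_2' = q_2−10. MRS = (2/3)·q_2'/q_1' = p_1/p_2.
After buying the subsistence bundle (8, 10), a share 0.4 of the remaining income goes to q_1: q_1* = 8 + 0.4·(I − 8p_1 − 10p_2)/p_1.
Set q_1* = 18.18 in the demand function and solve for p_1: p_1 = 4.

p_1 = 4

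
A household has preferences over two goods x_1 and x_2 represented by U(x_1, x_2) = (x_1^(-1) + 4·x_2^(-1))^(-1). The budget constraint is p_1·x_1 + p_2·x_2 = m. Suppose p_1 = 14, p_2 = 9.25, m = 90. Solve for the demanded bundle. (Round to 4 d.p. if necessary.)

x_1* = 2.4483, x_2* = 6.0241

From the CES first-order condition, (1/4)·(x_2/x_1)^(2) = p_1/p_2.
Solve for the ratio: x_2/x_1 = [4·p_1/p_2]^(0.5).
Substitute x_2 = (x_2/x_1)·x_1 into the budget: x_1* = m/(p_1 + p_2·(x_2/x_1)).
Numerically x_2/x_1 = 2.460499, so x_1* = 90/(14 + 9.25·2.460499) = 2.4483 and x_2* = 2.460499·2.4483 = 6.0241.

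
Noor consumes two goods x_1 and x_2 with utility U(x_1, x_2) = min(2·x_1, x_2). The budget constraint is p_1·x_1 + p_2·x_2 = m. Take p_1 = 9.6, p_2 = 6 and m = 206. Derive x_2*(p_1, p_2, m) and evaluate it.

With perfect complements, no substitution: consume in ratio x_1:x_2 = 1:2.
Budget: p_1·x_1 + p_2·2·x_1 = m, so (p_1 + 2·p_2)·x_1 = m.
Demand: x_1*(p_1,p_2,m) = m/(p_1 + 2·p_2), x_2* = 2·m/(p_1 + 2·p_2).
Here 9.6 + 2·6 = 21.6, giving x_2* = 19.0741.

x_2* = 19.0741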